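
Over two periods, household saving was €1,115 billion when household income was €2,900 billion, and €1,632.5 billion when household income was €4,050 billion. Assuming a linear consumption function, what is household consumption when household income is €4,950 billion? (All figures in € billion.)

C = 2912.5

MPS = ΔS/ΔY = (1632.5 − 1115)/(4050 − 2900) = 517.5/1150 = 0.45
MPC = 1 − MPS = 0.55
Autonomous saving = 1115 − 0.45(2900) = -190, so a = 190
C = 190 + 0.55(4950) = 190 + 2722.5 = 2912.5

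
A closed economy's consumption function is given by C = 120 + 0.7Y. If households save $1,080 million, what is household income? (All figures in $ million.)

Y = 4000

S = Y − C = -120 + 0.3Y
-120 + 0.3Y = 1080, so 0.3Y = 1200 and Y = 4000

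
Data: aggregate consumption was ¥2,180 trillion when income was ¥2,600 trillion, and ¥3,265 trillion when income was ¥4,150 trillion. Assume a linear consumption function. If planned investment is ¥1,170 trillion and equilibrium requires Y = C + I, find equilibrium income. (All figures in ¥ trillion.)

Y = 5100

MPC = (3265 − 2180)/(4150 − 2600) = 1085/1550 = 0.7
a = 2180 − 0.7(2600) = 360
Equilibrium: Y = 360 + 0.7Y + 1170
0.3Y = 1530, so Y = 1530/0.3 = 5100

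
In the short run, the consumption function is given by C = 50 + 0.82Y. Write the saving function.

S = Y − C = Y − (50 + 0.82Y) = -50 + (1 − 0.82)Y

S = -50 + 0.18Y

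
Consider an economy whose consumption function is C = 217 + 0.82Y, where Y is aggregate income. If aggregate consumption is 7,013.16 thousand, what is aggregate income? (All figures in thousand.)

217 + 0.82Y = 7013.16
0.82Y = 6796.16, so Y = 6796.16/0.82 = 8288

Y = 8288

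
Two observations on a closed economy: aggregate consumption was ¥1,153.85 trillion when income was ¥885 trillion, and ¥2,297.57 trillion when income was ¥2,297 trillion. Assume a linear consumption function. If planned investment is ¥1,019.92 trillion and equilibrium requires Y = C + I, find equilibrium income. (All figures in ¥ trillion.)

MPC = (2297.57 − 1153.85)/(2297 − 885) = 1143.72/1412 = 0.81
a = 1153.85 − 0.81(885) = 437
Equilibrium: Y = 437 + 0.81Y + 1019.92
0.19Y = 1456.92, so Y = 1456.92/0.19 = 7668

Y = 7668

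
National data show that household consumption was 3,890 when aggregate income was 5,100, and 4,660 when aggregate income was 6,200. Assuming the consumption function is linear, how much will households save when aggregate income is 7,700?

S = 1990

MPC = (4660 − 3890)/(6200 − 5100) = 770/1100 = 0.7
a = 3890 − 0.7(5100) = 3890 − 3570 = 320
C = 320 + 0.7(7700) = 5710
S = 7700 − 5710 = 1990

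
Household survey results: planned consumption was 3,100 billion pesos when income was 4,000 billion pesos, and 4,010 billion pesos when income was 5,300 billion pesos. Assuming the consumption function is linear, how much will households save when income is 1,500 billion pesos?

S = 150

MPC = (4010 − 3100)/(5300 − 4000) = 910/1300 = 0.7
a = 3100 − 0.7(4000) = 3100 − 2800 = 300
C = 300 + 0.7(1500) = 1350
S = 1500 − 1350 = 150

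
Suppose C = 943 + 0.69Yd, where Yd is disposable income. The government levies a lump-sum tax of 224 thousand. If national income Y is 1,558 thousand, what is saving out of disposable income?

S = -529.46

Yd = Y − T = 1558 − 224 = 1334
C = 943 + 0.69(1334) = 943 + 920.46 = 1863.46
S = Yd − C = 1334 − 1863.46 = -529.46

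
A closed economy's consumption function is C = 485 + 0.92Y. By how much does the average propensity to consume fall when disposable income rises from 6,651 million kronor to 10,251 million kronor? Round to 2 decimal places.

ΔAPC = 0.03

At Y = 6651: C = 485 + 0.92(6651) = 6603.92, APC = 6603.92/6651 = 0.993
At Y = 10251: C = 9915.92, APC = 9915.92/10251 = 0.967
Fall in APC = 0.993 − 0.967 = 0.026 ≈ 0.03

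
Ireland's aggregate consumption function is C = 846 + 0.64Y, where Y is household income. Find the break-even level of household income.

At break-even, C = Y: 846 + 0.64Y = Y
0.36Y = 846, so Y = 846/0.36 = 2350

Y = 2350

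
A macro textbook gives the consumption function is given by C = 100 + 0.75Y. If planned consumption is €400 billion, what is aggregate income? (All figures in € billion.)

100 + 0.75Y = 400
0.75Y = 300, so Y = 300/0.75 = 400

Y = 400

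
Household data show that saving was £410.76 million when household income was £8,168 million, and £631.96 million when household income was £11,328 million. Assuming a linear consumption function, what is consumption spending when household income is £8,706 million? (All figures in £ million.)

MPS = ΔS/ΔY = (631.96 − 410.76)/(11328 − 8168) = 221.2/3160 = 0.07
MPC = 1 − MPS = 0.93
Autonomous saving = 410.76 − 0.07(8168) = -161, so a = 161
C = 161 + 0.93(8706) = 161 + 8096.58 = 8257.58

C = 8257.58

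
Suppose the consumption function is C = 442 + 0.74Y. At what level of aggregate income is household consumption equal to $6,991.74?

442 + 0.74Y = 6991.74
0.74Y = 6549.74, so Y = 6549.74/0.74 = 8851

Y = 8851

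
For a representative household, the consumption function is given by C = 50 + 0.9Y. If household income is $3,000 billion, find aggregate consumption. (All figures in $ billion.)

C = 2750

C = 50 + 0.9(3000) = 50 + 2700 = 2750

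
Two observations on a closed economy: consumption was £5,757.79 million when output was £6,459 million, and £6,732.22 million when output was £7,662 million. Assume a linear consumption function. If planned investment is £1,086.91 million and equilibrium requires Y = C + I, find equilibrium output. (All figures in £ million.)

Y = 8489

MPC = (6732.22 − 5757.79)/(7662 − 6459) = 974.43/1203 = 0.81
a = 5757.79 − 0.81(6459) = 526
Equilibrium: Y = 526 + 0.81Y + 1086.91
0.19Y = 1612.91, so Y = 1612.91/0.19 = 8489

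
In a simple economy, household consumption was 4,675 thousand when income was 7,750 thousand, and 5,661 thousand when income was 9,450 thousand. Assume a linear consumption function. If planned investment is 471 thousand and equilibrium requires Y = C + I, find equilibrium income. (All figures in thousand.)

Y = 1550

MPC = (5661 − 4675)/(9450 − 7750) = 986/1700 = 0.58
a = 4675 − 0.58(7750) = 180
Equilibrium: Y = 180 + 0.58Y + 471
0.42Y = 651, so Y = 651/0.42 = 1550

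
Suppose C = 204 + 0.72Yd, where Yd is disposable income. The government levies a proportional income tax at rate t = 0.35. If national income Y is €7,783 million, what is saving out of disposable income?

S = 1212.506

Yd = (1 − 0.35)(7783) = 0.65(7783) = 5058.95
C = 204 + 0.72(5058.95) = 204 + 3642.444 = 3846.444
S = Yd − C = 5058.95 − 3846.444 = 1212.506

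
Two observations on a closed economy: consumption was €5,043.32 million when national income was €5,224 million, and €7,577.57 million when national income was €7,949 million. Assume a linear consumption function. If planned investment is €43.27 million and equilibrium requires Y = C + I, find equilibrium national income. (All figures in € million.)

Y = 3261

MPC = (7577.57 − 5043.32)/(7949 − 5224) = 2534.25/2725 = 0.93
a = 5043.32 − 0.93(5224) = 185
Equilibrium: Y = 185 + 0.93Y + 43.27
0.07Y = 228.27, so Y = 228.27/0.07 = 3261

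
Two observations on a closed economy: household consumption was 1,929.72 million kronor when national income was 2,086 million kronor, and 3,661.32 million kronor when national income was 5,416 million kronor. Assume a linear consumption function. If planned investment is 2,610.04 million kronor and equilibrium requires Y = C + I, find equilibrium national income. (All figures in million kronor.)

Y = 7198

MPC = (3661.32 − 1929.72)/(5416 − 2086) = 1731.6/3330 = 0.52
a = 1929.72 − 0.52(2086) = 845
Equilibrium: Y = 845 + 0.52Y + 2610.04
0.48Y = 3455.04, so Y = 3455.04/0.48 = 7198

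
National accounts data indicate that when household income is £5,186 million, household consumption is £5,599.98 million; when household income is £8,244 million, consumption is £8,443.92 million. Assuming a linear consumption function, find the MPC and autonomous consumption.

MPC = 0.93; a = 777

MPC = ΔC/ΔY = (8443.92 − 5599.98)/(8244 − 5186) = 2843.94/3058 = 0.93
a = C − MPC·Y = 5599.98 − 0.93(5186) = 5599.98 − 4822.98 = 777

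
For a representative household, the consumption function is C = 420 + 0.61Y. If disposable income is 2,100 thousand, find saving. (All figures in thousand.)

S = 399

C = 420 + 0.61(2100) = 420 + 1281 = 1701
S = Y − C = 2100 − 1701 = 399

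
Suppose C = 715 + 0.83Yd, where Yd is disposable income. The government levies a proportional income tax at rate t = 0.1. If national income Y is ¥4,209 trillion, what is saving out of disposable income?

S = -71.023

Yd = (1 − 0.1)(4209) = 0.9(4209) = 3788.1
C = 715 + 0.83(3788.1) = 715 + 3144.123 = 3859.123
S = Yd − C = 3788.1 − 3859.123 = -71.023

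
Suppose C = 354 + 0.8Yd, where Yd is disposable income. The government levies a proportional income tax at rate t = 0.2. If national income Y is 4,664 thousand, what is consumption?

Yd = (1 − 0.2)(4664) = 0.8(4664) = 3731.2
C = 354 + 0.8(3731.2) = 354 + 2984.96 = 3338.96

C = 3338.96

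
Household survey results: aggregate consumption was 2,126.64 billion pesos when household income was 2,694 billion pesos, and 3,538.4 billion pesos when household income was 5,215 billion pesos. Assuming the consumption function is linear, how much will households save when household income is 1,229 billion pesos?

MPC = (3538.4 − 2126.64)/(5215 − 2694) = 1411.76/2521 = 0.56
a = 2126.64 − 0.56(2694) = 2126.64 − 1508.64 = 618
C = 618 + 0.56(1229) = 1306.24
S = 1229 − 1306.24 = -77.24

S = -77.24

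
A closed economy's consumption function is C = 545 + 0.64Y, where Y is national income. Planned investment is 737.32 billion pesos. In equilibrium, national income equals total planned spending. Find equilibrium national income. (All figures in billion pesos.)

Y = C + I = 545 + 0.64Y + 737.32
Y − 0.64Y = 1282.32
0.36Y = 1282.32, so Y = 1282.32/0.36 = 3562

Y = 3562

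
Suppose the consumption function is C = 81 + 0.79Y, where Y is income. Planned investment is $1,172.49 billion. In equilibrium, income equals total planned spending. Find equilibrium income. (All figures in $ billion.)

Y = 5969

Y = C + I = 81 + 0.79Y + 1172.49
Y − 0.79Y = 1253.49
0.21Y = 1253.49, so Y = 1253.49/0.21 = 5969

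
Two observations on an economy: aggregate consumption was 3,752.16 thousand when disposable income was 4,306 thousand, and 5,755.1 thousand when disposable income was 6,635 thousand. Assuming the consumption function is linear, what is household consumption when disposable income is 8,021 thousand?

C = 6947.06

MPC = (5755.1 − 3752.16)/(6635 − 4306) = 2002.94/2329 = 0.86
a = 3752.16 − 0.86(4306) = 3752.16 − 3703.16 = 49
C = 49 + 0.86(8021) = 49 + 6898.06 = 6947.06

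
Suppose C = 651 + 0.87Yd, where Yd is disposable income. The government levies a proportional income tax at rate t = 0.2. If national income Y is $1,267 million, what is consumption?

Yd = (1 − 0.2)(1267) = 0.8(1267) = 1013.6
C = 651 + 0.87(1013.6) = 651 + 881.832 = 1532.832

C = 1532.832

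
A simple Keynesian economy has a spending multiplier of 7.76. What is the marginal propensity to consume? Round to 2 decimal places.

MPC = 0.87

k = 1/(1 − MPC), so 1 − MPC = 1/k = 1/7.76 = 0.1289
MPC = 1 − 0.1289 = 0.87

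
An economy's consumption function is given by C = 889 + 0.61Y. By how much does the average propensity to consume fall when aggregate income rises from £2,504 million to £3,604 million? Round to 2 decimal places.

ΔAPC = 0.11

At Y = 2504: C = 889 + 0.61(2504) = 2416.44, APC = 2416.44/2504 = 0.965
At Y = 3604: C = 3087.44, APC = 3087.44/3604 = 0.857
Fall in APC = 0.965 − 0.857 = 0.108 ≈ 0.11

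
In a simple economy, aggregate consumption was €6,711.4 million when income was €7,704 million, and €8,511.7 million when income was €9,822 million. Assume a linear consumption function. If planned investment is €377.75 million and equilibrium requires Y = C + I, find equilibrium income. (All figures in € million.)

MPC = (8511.7 − 6711.4)/(9822 − 7704) = 1800.3/2118 = 0.85
a = 6711.4 − 0.85(7704) = 163
Equilibrium: Y = 163 + 0.85Y + 377.75
0.15Y = 540.75, so Y = 540.75/0.15 = 3605

Y = 3605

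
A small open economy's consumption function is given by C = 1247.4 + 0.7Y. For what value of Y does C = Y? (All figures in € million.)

At break-even, C = Y: 1247.4 + 0.7Y = Y
0.3Y = 1247.4, so Y = 1247.4/0.3 = 4158

Y = 4158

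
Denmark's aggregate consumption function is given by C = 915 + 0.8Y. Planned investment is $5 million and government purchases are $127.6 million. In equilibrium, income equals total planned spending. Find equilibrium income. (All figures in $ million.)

Y = C + I + G = 915 + 0.8Y + 5 + 127.6
Y − 0.8Y = 1047.6
0.2Y = 1047.6, so Y = 1047.6/0.2 = 5238

Y = 5238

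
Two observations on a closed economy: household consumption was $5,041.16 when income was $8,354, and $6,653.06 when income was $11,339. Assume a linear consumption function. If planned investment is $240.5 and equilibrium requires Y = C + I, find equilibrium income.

Y = 1675

MPC = (6653.06 − 5041.16)/(11339 − 8354) = 1611.9/2985 = 0.54
a = 5041.16 − 0.54(8354) = 530
Equilibrium: Y = 530 + 0.54Y + 240.5
0.46Y = 770.5, so Y = 770.5/0.46 = 1675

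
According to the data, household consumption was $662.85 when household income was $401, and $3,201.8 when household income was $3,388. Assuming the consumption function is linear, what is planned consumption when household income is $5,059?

C = 4622.15

MPC = (3201.8 − 662.85)/(3388 − 401) = 2538.95/2987 = 0.85
a = 662.85 − 0.85(401) = 662.85 − 340.85 = 322
C = 322 + 0.85(5059) = 322 + 4300.15 = 4622.15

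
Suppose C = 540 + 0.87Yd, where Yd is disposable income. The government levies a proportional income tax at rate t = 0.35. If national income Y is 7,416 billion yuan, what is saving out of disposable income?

Yd = (1 − 0.35)(7416) = 0.65(7416) = 4820.4
C = 540 + 0.87(4820.4) = 540 + 4193.748 = 4733.748
S = Yd − C = 4820.4 − 4733.748 = 86.652

S = 86.652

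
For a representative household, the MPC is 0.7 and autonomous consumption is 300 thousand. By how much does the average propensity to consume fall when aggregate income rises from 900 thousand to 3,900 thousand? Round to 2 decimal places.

At Y = 900: C = 300 + 0.7(900) = 930, APC = 930/900 = 1.033
At Y = 3900: C = 3030, APC = 3030/3900 = 0.777
Fall in APC = 1.033 − 0.777 = 0.256 ≈ 0.26

ΔAPC = 0.26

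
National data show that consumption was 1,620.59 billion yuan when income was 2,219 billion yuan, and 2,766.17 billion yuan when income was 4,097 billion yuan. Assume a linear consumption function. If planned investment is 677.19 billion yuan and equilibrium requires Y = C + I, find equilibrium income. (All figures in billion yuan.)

Y = 2421

MPC = (2766.17 − 1620.59)/(4097 − 2219) = 1145.58/1878 = 0.61
a = 1620.59 − 0.61(2219) = 267
Equilibrium: Y = 267 + 0.61Y + 677.19
0.39Y = 944.19, so Y = 944.19/0.39 = 2421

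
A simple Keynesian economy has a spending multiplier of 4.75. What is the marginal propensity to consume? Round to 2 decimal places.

k = 1/(1 − MPC), so 1 − MPC = 1/k = 1/4.75 = 0.2105
MPC = 1 − 0.2105 = 0.79

MPC = 0.79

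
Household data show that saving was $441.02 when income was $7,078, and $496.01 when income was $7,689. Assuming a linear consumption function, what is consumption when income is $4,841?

C = 4601.31

MPS = ΔS/ΔY = (496.01 − 441.02)/(7689 − 7078) = 54.99/611 = 0.09
MPC = 1 − MPS = 0.91
Autonomous saving = 441.02 − 0.09(7078) = -196, so a = 196
C = 196 + 0.91(4841) = 196 + 4405.31 = 4601.31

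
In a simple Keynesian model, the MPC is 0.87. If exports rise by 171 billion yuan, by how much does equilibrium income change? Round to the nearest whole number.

The multiplier is 1/(1 − MPC) = 1/0.13.
ΔY = 171/0.13 = 1315.38 ≈ 1315

ΔY ≈ 1315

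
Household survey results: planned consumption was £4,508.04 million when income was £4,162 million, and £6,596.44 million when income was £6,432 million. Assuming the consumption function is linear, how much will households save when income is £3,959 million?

MPC = (6596.44 − 4508.04)/(6432 − 4162) = 2088.4/2270 = 0.92
a = 4508.04 − 0.92(4162) = 4508.04 − 3829.04 = 679
C = 679 + 0.92(3959) = 4321.28
S = 3959 − 4321.28 = -362.28

S = -362.28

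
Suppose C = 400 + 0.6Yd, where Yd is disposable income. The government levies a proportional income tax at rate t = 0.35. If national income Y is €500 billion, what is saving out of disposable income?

Yd = (1 − 0.35)(500) = 0.65(500) = 325
C = 400 + 0.6(325) = 400 + 195 = 595
S = Yd − C = 325 − 595 = -270

S = -270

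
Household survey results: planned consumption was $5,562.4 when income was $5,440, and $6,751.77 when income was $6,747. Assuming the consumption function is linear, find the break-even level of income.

Y = 6800

MPC = (6751.77 − 5562.4)/(6747 − 5440) = 1189.37/1307 = 0.91
a = 5562.4 − 0.91(5440) = 5562.4 − 4950.4 = 612
Break-even: Y = a/(1−MPC) = 612/0.09 = 6800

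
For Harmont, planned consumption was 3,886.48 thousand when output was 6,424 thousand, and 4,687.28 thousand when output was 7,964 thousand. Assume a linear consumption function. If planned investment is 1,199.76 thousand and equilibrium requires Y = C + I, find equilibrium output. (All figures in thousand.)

Y = 3637

MPC = (4687.28 − 3886.48)/(7964 − 6424) = 800.8/1540 = 0.52
a = 3886.48 − 0.52(6424) = 546
Equilibrium: Y = 546 + 0.52Y + 1199.76
0.48Y = 1745.76, so Y = 1745.76/0.48 = 3637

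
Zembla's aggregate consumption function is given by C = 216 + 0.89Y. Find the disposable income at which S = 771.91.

Y = 8981

S = Y − C = -216 + 0.11Y
-216 + 0.11Y = 771.91, so 0.11Y = 987.91 and Y = 8981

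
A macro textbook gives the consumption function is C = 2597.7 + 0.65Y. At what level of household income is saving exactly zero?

At break-even, C = Y: 2597.7 + 0.65Y = Y
0.35Y = 2597.7, so Y = 2597.7/0.35 = 7422

Y = 7422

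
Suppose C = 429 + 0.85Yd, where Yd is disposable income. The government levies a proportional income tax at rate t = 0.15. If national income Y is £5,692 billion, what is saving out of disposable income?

Yd = (1 − 0.15)(5692) = 0.85(5692) = 4838.2
C = 429 + 0.85(4838.2) = 429 + 4112.47 = 4541.47
S = Yd − C = 4838.2 − 4541.47 = 296.73

S = 296.73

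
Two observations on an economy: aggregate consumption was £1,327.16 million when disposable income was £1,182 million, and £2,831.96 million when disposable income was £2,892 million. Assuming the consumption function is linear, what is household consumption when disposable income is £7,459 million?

C = 6850.92

MPC = (2831.96 − 1327.16)/(2892 − 1182) = 1504.8/1710 = 0.88
a = 1327.16 − 0.88(1182) = 1327.16 − 1040.16 = 287
C = 287 + 0.88(7459) = 287 + 6563.92 = 6850.92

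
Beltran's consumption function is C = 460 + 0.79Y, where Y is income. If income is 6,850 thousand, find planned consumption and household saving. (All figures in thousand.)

C = 5871.5; S = 978.5

C = 460 + 0.79(6850) = 460 + 5411.5 = 5871.5
S = Y − C = 6850 − 5871.5 = 978.5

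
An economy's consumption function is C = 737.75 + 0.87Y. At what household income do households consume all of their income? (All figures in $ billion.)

At break-even, C = Y: 737.75 + 0.87Y = Y
0.13Y = 737.75, so Y = 737.75/0.13 = 5675

Y = 5675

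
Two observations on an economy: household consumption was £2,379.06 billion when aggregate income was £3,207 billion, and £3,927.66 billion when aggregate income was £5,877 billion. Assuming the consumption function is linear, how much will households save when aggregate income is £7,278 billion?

MPC = (3927.66 − 2379.06)/(5877 − 3207) = 1548.6/2670 = 0.58
a = 2379.06 − 0.58(3207) = 2379.06 − 1860.06 = 519
C = 519 + 0.58(7278) = 4740.24
S = 7278 − 4740.24 = 2537.76

S = 2537.76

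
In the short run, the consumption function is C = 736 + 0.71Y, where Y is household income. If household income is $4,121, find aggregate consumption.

C = 3661.91

C = 736 + 0.71(4121) = 736 + 2925.91 = 3661.91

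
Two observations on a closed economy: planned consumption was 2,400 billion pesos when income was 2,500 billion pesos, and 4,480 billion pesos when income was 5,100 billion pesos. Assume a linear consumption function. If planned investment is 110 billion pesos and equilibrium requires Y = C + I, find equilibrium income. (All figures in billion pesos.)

MPC = (4480 − 2400)/(5100 − 2500) = 2080/2600 = 0.8
a = 2400 − 0.8(2500) = 400
Equilibrium: Y = 400 + 0.8Y + 110
0.2Y = 510, so Y = 510/0.2 = 2550

Y = 2550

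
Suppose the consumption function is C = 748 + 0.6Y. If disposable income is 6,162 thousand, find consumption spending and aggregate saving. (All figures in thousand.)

C = 748 + 0.6(6162) = 748 + 3697.2 = 4445.2
S = Y − C = 6162 − 4445.2 = 1716.8

C = 4445.2; S = 1716.8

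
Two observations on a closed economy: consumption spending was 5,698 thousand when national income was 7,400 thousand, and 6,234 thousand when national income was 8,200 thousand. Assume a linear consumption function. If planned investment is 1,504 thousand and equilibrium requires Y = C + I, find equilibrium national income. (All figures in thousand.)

MPC = (6234 − 5698)/(8200 − 7400) = 536/800 = 0.67
a = 5698 − 0.67(7400) = 740
Equilibrium: Y = 740 + 0.67Y + 1504
0.33Y = 2244, so Y = 2244/0.33 = 6800

Y = 6800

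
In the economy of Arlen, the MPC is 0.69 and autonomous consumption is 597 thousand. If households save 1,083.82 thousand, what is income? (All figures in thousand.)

Y = 5422

S = Y − C = -597 + 0.31Y
-597 + 0.31Y = 1083.82, so 0.31Y = 1680.82 and Y = 5422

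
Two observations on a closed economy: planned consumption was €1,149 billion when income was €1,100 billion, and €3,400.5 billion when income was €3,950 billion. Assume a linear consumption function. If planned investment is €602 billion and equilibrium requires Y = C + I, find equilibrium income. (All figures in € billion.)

MPC = (3400.5 − 1149)/(3950 − 1100) = 2251.5/2850 = 0.79
a = 1149 − 0.79(1100) = 280
Equilibrium: Y = 280 + 0.79Y + 602
0.21Y = 882, so Y = 882/0.21 = 4200

Y = 4200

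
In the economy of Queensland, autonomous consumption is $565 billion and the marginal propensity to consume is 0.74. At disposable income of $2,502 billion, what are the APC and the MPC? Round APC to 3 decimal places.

APC = 0.966; MPC = 0.74

MPC = 0.74 (the slope of the consumption function)
C = 565 + 0.74(2502) = 2416.48, so APC = 2416.48/2502 = 0.966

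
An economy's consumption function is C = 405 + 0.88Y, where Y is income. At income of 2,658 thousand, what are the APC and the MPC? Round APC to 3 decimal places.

MPC = 0.88 (the slope of the consumption function)
C = 405 + 0.88(2658) = 2744.04, so APC = 2744.04/2658 = 1.032

APC = 1.032; MPC = 0.88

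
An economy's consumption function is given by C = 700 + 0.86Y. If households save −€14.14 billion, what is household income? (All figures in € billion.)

S = Y − C = -700 + 0.14Y
-700 + 0.14Y = -14.14, so 0.14Y = 685.86 and Y = 4899

Y = 4899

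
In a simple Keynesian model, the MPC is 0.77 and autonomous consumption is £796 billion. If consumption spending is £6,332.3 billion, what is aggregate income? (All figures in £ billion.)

796 + 0.77Y = 6332.3
0.77Y = 5536.3, so Y = 5536.3/0.77 = 7190

Y = 7190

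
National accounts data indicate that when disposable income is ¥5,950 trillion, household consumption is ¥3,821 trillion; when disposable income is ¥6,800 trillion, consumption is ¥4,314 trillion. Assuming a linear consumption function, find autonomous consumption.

MPC = ΔC/ΔY = (4314 − 3821)/(6800 − 5950) = 493/850 = 0.58
a = C − MPC·Y = 3821 − 0.58(5950) = 3821 − 3451 = 370

a = 370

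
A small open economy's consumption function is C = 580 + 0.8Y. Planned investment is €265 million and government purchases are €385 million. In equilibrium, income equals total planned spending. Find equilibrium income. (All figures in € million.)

Y = 6150

Y = C + I + G = 580 + 0.8Y + 265 + 385
Y − 0.8Y = 1230
0.2Y = 1230, so Y = 1230/0.2 = 6150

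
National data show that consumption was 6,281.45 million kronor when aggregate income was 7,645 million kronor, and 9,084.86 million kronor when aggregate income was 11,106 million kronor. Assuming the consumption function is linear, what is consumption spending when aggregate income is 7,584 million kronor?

C = 6232.04

MPC = (9084.86 − 6281.45)/(11106 − 7645) = 2803.41/3461 = 0.81
a = 6281.45 − 0.81(7645) = 6281.45 − 6192.45 = 89
C = 89 + 0.81(7584) = 89 + 6143.04 = 6232.04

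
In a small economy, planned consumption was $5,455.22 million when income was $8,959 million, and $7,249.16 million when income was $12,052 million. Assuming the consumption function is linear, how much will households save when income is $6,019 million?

MPC = (7249.16 − 5455.22)/(12052 − 8959) = 1793.94/3093 = 0.58
a = 5455.22 − 0.58(8959) = 5455.22 − 5196.22 = 259
C = 259 + 0.58(6019) = 3750.02
S = 6019 − 3750.02 = 2268.98

S = 2268.98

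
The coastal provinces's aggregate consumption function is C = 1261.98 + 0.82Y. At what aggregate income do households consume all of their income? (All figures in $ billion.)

At break-even, C = Y: 1261.98 + 0.82Y = Y
0.18Y = 1261.98, so Y = 1261.98/0.18 = 7011

Y = 7011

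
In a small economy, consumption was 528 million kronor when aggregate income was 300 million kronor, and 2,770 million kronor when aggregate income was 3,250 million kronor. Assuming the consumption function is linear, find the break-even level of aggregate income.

Y = 1250

MPC = (2770 − 528)/(3250 − 300) = 2242/2950 = 0.76
a = 528 − 0.76(300) = 528 − 228 = 300
Break-even: Y = a/(1−MPC) = 300/0.24 = 1250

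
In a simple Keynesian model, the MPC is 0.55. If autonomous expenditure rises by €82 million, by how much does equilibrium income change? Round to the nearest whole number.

The multiplier is 1/(1 − MPC) = 1/0.45.
ΔY = 82/0.45 = 182.22 ≈ 182

ΔY ≈ 182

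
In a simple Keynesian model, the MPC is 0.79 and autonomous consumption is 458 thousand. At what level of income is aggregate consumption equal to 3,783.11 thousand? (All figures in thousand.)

Y = 4209

458 + 0.79Y = 3783.11
0.79Y = 3325.11, so Y = 3325.11/0.79 = 4209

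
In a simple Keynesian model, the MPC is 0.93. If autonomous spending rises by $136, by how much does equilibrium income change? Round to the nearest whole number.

The multiplier is 1/(1 − MPC) = 1/0.07.
ΔY = 136/0.07 = 1942.86 ≈ 1943

ΔY ≈ 1943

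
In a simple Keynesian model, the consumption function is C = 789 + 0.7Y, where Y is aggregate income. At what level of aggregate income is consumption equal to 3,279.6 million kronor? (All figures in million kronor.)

Y = 3558

789 + 0.7Y = 3279.6
0.7Y = 2490.6, so Y = 2490.6/0.7 = 3558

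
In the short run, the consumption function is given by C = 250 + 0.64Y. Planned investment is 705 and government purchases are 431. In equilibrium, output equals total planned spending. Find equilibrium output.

Y = 3850

Y = C + I + G = 250 + 0.64Y + 705 + 431
Y − 0.64Y = 1386
0.36Y = 1386, so Y = 1386/0.36 = 3850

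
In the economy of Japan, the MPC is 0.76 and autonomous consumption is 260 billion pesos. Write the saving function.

S = -260 + 0.24Y

S = Y − C = Y − (260 + 0.76Y) = -260 + (1 − 0.76)Y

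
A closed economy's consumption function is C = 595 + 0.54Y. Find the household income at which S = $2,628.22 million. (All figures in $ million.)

Y = 7007

S = Y − C = -595 + 0.46Y
-595 + 0.46Y = 2628.22, so 0.46Y = 3223.22 and Y = 7007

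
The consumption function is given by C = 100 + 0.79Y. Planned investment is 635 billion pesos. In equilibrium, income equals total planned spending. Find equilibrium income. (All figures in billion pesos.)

Y = C + I = 100 + 0.79Y + 635
Y − 0.79Y = 735
0.21Y = 735, so Y = 735/0.21 = 3500

Y = 3500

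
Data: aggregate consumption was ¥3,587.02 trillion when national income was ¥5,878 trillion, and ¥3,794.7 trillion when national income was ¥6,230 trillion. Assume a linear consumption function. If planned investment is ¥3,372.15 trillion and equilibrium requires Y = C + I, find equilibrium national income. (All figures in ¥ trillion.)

Y = 8515

MPC = (3794.7 − 3587.02)/(6230 − 5878) = 207.68/352 = 0.59
a = 3587.02 − 0.59(5878) = 119
Equilibrium: Y = 119 + 0.59Y + 3372.15
0.41Y = 3491.15, so Y = 3491.15/0.41 = 8515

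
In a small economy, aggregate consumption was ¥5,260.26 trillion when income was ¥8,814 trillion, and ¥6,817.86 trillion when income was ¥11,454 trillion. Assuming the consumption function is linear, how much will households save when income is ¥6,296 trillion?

S = 2521.36

MPC = (6817.86 − 5260.26)/(11454 − 8814) = 1557.6/2640 = 0.59
a = 5260.26 − 0.59(8814) = 5260.26 − 5200.26 = 60
C = 60 + 0.59(6296) = 3774.64
S = 6296 − 3774.64 = 2521.36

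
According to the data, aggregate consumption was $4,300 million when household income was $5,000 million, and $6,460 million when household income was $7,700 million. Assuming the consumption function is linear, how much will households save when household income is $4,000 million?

MPC = (6460 − 4300)/(7700 − 5000) = 2160/2700 = 0.8
a = 4300 − 0.8(5000) = 4300 − 4000 = 300
C = 300 + 0.8(4000) = 3500
S = 4000 − 3500 = 500

S = 500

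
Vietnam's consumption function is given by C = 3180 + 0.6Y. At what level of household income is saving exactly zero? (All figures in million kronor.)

At break-even, C = Y: 3180 + 0.6Y = Y
0.4Y = 3180, so Y = 3180/0.4 = 7950

Y = 7950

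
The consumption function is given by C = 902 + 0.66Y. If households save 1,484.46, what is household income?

S = Y − C = -902 + 0.34Y
-902 + 0.34Y = 1484.46, so 0.34Y = 2386.46 and Y = 7019

Y = 7019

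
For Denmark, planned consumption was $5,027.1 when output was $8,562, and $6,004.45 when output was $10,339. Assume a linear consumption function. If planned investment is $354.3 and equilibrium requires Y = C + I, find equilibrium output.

Y = 1494

MPC = (6004.45 − 5027.1)/(10339 − 8562) = 977.35/1777 = 0.55
a = 5027.1 − 0.55(8562) = 318
Equilibrium: Y = 318 + 0.55Y + 354.3
0.45Y = 672.3, so Y = 672.3/0.45 = 1494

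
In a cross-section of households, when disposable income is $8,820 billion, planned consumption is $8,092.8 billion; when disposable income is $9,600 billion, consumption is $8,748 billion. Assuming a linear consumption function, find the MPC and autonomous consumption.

MPC = ΔC/ΔY = (8748 − 8092.8)/(9600 − 8820) = 655.2/780 = 0.84
a = C − MPC·Y = 8092.8 − 0.84(8820) = 8092.8 − 7408.8 = 684

MPC = 0.84; a = 684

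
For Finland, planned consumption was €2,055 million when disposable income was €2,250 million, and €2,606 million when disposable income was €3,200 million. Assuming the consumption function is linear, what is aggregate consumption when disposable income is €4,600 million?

C = 3418

MPC = (2606 − 2055)/(3200 − 2250) = 551/950 = 0.58
a = 2055 − 0.58(2250) = 2055 − 1305 = 750
C = 750 + 0.58(4600) = 750 + 2668 = 3418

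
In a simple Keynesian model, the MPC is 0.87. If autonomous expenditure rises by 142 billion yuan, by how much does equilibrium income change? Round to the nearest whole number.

ΔY ≈ 1092

The multiplier is 1/(1 − MPC) = 1/0.13.
ΔY = 142/0.13 = 1092.31 ≈ 1092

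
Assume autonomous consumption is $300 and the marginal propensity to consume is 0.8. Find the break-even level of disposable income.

At break-even, C = Y: 300 + 0.8Y = Y
0.2Y = 300, so Y = 300/0.2 = 1500

Y = 1500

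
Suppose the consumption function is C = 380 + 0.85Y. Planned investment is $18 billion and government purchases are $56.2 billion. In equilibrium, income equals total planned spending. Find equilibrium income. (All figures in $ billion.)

Y = 3028

Y = C + I + G = 380 + 0.85Y + 18 + 56.2
Y − 0.85Y = 454.2
0.15Y = 454.2, so Y = 454.2/0.15 = 3028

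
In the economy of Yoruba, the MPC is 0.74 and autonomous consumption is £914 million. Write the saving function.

S = Y − C = Y − (914 + 0.74Y) = -914 + (1 − 0.74)Y

S = -914 + 0.26Y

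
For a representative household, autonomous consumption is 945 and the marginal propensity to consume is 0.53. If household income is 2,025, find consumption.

C = 945 + 0.53(2025) = 945 + 1073.25 = 2018.25

C = 2018.25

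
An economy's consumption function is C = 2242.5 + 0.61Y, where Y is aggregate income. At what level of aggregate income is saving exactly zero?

Y = 5750

At break-even, C = Y: 2242.5 + 0.61Y = Y
0.39Y = 2242.5, so Y = 2242.5/0.39 = 5750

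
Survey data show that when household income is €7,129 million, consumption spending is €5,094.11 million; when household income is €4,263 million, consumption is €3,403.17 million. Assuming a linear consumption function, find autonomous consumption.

a = 888

MPC = ΔC/ΔY = (5094.11 − 3403.17)/(7129 − 4263) = 1690.94/2866 = 0.59
a = C − MPC·Y = 3403.17 − 0.59(4263) = 3403.17 − 2515.17 = 888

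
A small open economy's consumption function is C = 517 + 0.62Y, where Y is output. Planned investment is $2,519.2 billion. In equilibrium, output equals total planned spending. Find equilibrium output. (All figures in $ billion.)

Y = 7990

Y = C + I = 517 + 0.62Y + 2519.2
Y − 0.62Y = 3036.2
0.38Y = 3036.2, so Y = 3036.2/0.38 = 7990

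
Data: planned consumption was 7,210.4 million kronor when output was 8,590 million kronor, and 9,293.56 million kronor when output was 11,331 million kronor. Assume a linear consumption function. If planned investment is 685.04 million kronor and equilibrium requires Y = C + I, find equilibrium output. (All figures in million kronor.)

MPC = (9293.56 − 7210.4)/(11331 − 8590) = 2083.16/2741 = 0.76
a = 7210.4 − 0.76(8590) = 682
Equilibrium: Y = 682 + 0.76Y + 685.04
0.24Y = 1367.04, so Y = 1367.04/0.24 = 5696

Y = 5696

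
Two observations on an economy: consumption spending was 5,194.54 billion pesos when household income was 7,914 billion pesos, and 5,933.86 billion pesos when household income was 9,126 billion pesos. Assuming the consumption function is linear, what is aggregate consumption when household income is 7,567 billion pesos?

C = 4982.87

MPC = (5933.86 − 5194.54)/(9126 − 7914) = 739.32/1212 = 0.61
a = 5194.54 − 0.61(7914) = 5194.54 − 4827.54 = 367
C = 367 + 0.61(7567) = 367 + 4615.87 = 4982.87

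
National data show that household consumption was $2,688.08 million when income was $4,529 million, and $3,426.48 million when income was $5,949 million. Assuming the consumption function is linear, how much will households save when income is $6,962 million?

S = 3008.76

MPC = (3426.48 − 2688.08)/(5949 − 4529) = 738.4/1420 = 0.52
a = 2688.08 − 0.52(4529) = 2688.08 − 2355.08 = 333
C = 333 + 0.52(6962) = 3953.24
S = 6962 − 3953.24 = 3008.76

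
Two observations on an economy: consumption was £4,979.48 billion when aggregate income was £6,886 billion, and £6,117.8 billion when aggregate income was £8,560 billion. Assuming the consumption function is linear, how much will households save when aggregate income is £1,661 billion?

S = 234.52

MPC = (6117.8 − 4979.48)/(8560 − 6886) = 1138.32/1674 = 0.68
a = 4979.48 − 0.68(6886) = 4979.48 − 4682.48 = 297
C = 297 + 0.68(1661) = 1426.48
S = 1661 − 1426.48 = 234.52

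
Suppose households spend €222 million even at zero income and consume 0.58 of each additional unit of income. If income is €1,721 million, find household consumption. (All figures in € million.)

C = 1220.18

C = 222 + 0.58(1721) = 222 + 998.18 = 1220.18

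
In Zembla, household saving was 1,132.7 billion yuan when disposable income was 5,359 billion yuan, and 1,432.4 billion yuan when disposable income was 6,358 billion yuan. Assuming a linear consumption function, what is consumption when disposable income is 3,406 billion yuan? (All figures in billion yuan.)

C = 2859.2

MPS = ΔS/ΔY = (1432.4 − 1132.7)/(6358 − 5359) = 299.7/999 = 0.3
MPC = 1 − MPS = 0.7
Autonomous saving = 1132.7 − 0.3(5359) = -475, so a = 475
C = 475 + 0.7(3406) = 475 + 2384.2 = 2859.2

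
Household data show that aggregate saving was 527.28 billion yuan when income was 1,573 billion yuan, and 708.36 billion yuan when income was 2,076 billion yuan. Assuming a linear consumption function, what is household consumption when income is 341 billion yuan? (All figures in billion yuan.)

C = 257.24

MPS = ΔS/ΔY = (708.36 − 527.28)/(2076 − 1573) = 181.08/503 = 0.36
MPC = 1 − MPS = 0.64
Autonomous saving = 527.28 − 0.36(1573) = -39, so a = 39
C = 39 + 0.64(341) = 39 + 218.24 = 257.24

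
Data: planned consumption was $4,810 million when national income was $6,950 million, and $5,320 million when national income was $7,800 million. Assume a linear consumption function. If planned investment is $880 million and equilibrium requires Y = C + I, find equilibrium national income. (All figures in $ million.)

Y = 3800

MPC = (5320 − 4810)/(7800 − 6950) = 510/850 = 0.6
a = 4810 − 0.6(6950) = 640
Equilibrium: Y = 640 + 0.6Y + 880
0.4Y = 1520, so Y = 1520/0.4 = 3800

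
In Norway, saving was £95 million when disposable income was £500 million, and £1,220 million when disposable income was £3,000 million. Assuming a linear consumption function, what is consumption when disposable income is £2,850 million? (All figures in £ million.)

MPS = ΔS/ΔY = (1220 − 95)/(3000 − 500) = 1125/2500 = 0.45
MPC = 1 − MPS = 0.55
Autonomous saving = 95 − 0.45(500) = -130, so a = 130
C = 130 + 0.55(2850) = 130 + 1567.5 = 1697.5

C = 1697.5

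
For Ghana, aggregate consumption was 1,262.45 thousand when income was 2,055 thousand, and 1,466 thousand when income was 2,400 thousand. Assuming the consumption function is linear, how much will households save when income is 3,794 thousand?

S = 1505.54

MPC = (1466 − 1262.45)/(2400 − 2055) = 203.55/345 = 0.59
a = 1262.45 − 0.59(2055) = 1262.45 − 1212.45 = 50
C = 50 + 0.59(3794) = 2288.46
S = 3794 − 2288.46 = 1505.54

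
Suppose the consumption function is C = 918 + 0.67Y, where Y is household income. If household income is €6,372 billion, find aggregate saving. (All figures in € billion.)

C = 918 + 0.67(6372) = 918 + 4269.24 = 5187.24
S = Y − C = 6372 − 5187.24 = 1184.76

S = 1184.76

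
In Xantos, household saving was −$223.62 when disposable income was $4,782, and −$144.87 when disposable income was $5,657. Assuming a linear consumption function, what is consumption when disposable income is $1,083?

C = 1639.53

MPS = ΔS/ΔY = (-144.87 − (-223.62))/(5657 − 4782) = 78.75/875 = 0.09
MPC = 1 − MPS = 0.91
Autonomous saving = -223.62 − 0.09(4782) = -654, so a = 654
C = 654 + 0.91(1083) = 654 + 985.53 = 1639.53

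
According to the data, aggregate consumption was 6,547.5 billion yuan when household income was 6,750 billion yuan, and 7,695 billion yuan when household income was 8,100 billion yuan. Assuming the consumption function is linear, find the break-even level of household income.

Y = 5400

MPC = (7695 − 6547.5)/(8100 − 6750) = 1147.5/1350 = 0.85
a = 6547.5 − 0.85(6750) = 6547.5 − 5737.5 = 810
Break-even: Y = a/(1−MPC) = 810/0.15 = 5400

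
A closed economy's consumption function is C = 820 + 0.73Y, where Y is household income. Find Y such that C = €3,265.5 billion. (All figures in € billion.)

Y = 3350

820 + 0.73Y = 3265.5
0.73Y = 2445.5, so Y = 2445.5/0.73 = 3350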